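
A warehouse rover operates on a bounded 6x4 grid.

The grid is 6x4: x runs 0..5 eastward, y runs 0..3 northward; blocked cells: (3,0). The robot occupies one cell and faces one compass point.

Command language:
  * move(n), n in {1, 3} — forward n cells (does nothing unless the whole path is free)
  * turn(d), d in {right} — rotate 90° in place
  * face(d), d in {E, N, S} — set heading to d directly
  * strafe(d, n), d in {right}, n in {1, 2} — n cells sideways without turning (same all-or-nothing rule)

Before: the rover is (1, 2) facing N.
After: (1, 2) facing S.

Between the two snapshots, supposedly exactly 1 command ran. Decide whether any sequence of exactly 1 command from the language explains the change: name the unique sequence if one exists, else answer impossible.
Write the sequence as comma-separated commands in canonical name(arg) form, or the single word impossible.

key: parked at (1,2) the whole time — nothing moves the robot
from: (1, 2) facing N
[1] after face(S): (1, 2) facing S
uniquely the one of 8 1-step routes that fits.

face(S)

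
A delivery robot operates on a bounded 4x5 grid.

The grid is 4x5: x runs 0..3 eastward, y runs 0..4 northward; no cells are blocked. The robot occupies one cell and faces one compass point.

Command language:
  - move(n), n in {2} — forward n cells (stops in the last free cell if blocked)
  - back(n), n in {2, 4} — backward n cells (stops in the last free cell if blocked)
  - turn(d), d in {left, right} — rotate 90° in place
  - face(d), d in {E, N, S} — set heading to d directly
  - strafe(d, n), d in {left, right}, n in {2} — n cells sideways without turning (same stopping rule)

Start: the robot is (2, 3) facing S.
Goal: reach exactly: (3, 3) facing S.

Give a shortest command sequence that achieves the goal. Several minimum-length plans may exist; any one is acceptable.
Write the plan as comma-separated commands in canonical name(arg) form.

strafe(left, 2)

t0: (2, 3) facing S
step 1 (strafe(left, 2)): (3, 3) facing S
shorter routes all fall short; 1 is best.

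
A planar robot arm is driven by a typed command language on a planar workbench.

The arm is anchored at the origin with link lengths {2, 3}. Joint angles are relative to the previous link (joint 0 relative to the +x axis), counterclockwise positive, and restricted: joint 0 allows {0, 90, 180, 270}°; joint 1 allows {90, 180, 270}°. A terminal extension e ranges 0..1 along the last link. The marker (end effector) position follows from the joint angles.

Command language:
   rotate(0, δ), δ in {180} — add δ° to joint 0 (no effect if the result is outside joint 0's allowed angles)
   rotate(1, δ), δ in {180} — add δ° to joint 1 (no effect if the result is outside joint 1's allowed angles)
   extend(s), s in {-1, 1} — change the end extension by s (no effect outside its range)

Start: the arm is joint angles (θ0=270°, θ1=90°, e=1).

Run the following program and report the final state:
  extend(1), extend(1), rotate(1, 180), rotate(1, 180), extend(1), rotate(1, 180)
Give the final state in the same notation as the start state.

joint angles (θ0=270°, θ1=270°, e=1)

from: joint angles (θ0=270°, θ1=90°, e=1)
t=1 extend(1) ⇒ joint angles (θ0=270°, θ1=90°, e=1)
t=2 extend(1) ⇒ joint angles (θ0=270°, θ1=90°, e=1)
t=3 rotate(1, 180) ⇒ joint angles (θ0=270°, θ1=270°, e=1)
t=4 rotate(1, 180) ⇒ joint angles (θ0=270°, θ1=90°, e=1)
t=5 extend(1) ⇒ joint angles (θ0=270°, θ1=90°, e=1)
t=6 rotate(1, 180) ⇒ joint angles (θ0=270°, θ1=270°, e=1)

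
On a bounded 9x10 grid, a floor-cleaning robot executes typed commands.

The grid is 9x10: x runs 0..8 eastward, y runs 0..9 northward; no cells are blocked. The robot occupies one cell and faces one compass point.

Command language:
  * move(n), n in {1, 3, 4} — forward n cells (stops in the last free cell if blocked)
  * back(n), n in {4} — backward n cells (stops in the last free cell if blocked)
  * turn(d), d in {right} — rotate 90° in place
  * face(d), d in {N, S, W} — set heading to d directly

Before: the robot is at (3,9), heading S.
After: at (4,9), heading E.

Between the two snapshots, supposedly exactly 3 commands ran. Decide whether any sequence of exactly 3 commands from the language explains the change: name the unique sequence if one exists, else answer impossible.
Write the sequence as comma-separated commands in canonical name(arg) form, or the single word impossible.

key: running move(1) before face(N) would end elsewhere — order is forced
begin: at (3,9), heading S
1. face(N) → at (3,9), heading N
2. turn(right) → at (3,9), heading E
3. move(1) → at (4,9), heading E
no other 3-command option fits: unique.

face(N), turn(right), move(1)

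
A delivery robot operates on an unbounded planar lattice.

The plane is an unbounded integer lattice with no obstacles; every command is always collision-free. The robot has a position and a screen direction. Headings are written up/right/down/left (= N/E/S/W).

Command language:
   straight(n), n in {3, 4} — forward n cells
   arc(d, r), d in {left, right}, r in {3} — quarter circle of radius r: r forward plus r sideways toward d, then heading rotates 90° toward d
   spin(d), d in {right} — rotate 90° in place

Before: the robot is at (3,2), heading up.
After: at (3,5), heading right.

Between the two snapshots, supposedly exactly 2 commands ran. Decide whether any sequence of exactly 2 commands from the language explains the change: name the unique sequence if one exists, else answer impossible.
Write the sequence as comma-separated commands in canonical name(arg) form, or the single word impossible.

key: cell and facing (now E) both changed — the 2 commands mix motion and turning
start: at (3,2), heading up
t=1 straight(3) ⇒ at (3,5), heading up
t=2 spin(right) ⇒ at (3,5), heading right
no other 2-command option fits: unique.

straight(3), spin(right)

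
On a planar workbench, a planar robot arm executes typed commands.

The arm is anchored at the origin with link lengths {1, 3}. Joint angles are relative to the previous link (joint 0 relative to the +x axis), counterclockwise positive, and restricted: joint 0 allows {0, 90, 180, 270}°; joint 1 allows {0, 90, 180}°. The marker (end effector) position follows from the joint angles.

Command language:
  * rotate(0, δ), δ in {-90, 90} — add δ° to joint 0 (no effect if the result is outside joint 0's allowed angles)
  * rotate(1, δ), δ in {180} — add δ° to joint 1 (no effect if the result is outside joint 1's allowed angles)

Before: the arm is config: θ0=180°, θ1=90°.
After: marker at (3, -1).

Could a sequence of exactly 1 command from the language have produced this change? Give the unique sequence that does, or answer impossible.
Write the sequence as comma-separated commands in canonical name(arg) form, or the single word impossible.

rotate(0, 90)

initial: config: θ0=180°, θ1=90°
step 1 (rotate(0, 90)): config: θ0=270°, θ1=90°
all 3 alternatives checked — unique.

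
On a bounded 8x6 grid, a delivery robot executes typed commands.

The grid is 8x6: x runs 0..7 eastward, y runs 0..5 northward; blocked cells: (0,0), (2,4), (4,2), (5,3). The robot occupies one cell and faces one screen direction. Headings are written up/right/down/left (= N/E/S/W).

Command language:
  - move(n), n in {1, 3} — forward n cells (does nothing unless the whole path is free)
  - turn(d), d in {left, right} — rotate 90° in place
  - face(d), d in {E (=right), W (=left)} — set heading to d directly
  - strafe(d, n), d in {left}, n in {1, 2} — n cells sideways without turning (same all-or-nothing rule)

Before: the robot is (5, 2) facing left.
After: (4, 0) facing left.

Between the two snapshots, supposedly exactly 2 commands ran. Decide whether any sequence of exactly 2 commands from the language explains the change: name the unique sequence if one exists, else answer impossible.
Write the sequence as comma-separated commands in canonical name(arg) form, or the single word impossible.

key: still facing W at the end — nothing in the sequence rotates
begin: (5, 2) facing left
step 1 (strafe(left, 2)): (5, 0) facing left
step 2 (move(1)): (4, 0) facing left
no rival 2-sequence matches.

strafe(left, 2), move(1)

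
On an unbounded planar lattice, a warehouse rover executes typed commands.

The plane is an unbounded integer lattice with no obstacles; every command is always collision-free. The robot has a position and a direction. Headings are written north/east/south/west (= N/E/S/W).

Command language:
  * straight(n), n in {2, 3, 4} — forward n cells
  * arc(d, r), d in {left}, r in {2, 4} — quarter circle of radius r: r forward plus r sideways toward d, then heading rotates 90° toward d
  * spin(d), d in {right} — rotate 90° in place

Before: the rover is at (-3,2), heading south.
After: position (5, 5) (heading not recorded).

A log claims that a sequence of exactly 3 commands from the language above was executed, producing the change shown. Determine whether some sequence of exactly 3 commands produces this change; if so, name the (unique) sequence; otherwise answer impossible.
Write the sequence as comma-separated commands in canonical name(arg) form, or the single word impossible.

arc(left, 4), arc(left, 4), straight(3)

key: running straight(3) before arc(left, 4) would end elsewhere — order is forced
from: at (-3,2), heading south
step 1 (arc(left, 4)): at (1,-2), heading east
step 2 (arc(left, 4)): at (5,2), heading north
step 3 (straight(3)): at (5,5), heading north
uniquely the one of 216 3-step routes that fits.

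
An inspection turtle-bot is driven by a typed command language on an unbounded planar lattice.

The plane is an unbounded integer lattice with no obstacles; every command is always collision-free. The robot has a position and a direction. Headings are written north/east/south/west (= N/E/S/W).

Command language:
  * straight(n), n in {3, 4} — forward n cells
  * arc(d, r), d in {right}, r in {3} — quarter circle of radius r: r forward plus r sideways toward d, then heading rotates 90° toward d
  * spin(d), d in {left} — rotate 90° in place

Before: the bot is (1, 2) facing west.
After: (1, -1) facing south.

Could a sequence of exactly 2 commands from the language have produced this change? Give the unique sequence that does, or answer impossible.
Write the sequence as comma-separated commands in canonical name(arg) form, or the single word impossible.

spin(left), straight(3)

key: cell and facing (now S) both changed — the 2 commands mix motion and turning
start: (1, 2) facing west
1. spin(left) → (1, 2) facing south
2. straight(3) → (1, -1) facing south
uniquely the one of 16 2-step routes that fits.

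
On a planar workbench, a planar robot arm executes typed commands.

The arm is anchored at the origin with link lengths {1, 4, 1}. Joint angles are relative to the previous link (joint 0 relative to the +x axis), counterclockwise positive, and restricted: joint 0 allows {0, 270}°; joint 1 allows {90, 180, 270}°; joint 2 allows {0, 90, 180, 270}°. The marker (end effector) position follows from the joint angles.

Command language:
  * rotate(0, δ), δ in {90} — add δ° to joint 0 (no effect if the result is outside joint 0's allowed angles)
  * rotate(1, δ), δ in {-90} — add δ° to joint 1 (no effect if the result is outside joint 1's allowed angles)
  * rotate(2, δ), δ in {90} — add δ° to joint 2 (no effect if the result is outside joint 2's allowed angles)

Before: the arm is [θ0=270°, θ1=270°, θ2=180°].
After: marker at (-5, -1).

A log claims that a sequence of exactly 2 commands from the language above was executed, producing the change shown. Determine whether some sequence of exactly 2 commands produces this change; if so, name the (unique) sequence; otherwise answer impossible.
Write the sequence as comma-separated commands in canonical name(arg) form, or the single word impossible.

from: [θ0=270°, θ1=270°, θ2=180°]
step 1 (rotate(2, 90)): [θ0=270°, θ1=270°, θ2=270°]
step 2 (rotate(2, 90)): [θ0=270°, θ1=270°, θ2=0°]
no rival 2-sequence matches.

rotate(2, 90), rotate(2, 90)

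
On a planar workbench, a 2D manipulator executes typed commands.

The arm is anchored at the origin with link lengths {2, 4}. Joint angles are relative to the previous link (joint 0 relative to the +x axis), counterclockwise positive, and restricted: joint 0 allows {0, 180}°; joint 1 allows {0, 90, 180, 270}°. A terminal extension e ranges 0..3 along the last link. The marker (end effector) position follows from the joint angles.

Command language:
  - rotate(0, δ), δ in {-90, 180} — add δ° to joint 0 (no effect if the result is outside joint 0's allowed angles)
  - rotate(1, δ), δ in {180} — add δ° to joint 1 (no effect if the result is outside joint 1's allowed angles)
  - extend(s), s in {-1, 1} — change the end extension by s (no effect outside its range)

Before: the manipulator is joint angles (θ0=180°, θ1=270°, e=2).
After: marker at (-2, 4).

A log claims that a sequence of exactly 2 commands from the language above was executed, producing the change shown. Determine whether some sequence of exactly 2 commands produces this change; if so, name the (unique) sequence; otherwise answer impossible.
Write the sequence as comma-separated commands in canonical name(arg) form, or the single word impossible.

t0: joint angles (θ0=180°, θ1=270°, e=2)
1. extend(-1) → joint angles (θ0=180°, θ1=270°, e=1)
2. extend(-1) → joint angles (θ0=180°, θ1=270°, e=0)
uniquely the one of 25 2-step routes that fits.

extend(-1), extend(-1)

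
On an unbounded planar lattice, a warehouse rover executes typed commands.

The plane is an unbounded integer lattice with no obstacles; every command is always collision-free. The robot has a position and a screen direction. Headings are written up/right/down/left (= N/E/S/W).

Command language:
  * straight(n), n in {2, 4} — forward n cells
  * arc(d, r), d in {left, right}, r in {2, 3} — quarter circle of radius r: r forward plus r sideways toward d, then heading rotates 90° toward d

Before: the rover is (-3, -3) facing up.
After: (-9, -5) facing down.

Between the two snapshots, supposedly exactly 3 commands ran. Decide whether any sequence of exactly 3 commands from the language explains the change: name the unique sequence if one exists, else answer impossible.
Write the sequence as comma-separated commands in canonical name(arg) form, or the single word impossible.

arc(left, 3), arc(left, 3), straight(2)

key: running straight(2) before arc(left, 3) would end elsewhere — order is forced
start: (-3, -3) facing up
[1] after arc(left, 3): (-6, 0) facing left
[2] after arc(left, 3): (-9, -3) facing down
[3] after straight(2): (-9, -5) facing down
uniquely the one of 216 3-step routes that fits.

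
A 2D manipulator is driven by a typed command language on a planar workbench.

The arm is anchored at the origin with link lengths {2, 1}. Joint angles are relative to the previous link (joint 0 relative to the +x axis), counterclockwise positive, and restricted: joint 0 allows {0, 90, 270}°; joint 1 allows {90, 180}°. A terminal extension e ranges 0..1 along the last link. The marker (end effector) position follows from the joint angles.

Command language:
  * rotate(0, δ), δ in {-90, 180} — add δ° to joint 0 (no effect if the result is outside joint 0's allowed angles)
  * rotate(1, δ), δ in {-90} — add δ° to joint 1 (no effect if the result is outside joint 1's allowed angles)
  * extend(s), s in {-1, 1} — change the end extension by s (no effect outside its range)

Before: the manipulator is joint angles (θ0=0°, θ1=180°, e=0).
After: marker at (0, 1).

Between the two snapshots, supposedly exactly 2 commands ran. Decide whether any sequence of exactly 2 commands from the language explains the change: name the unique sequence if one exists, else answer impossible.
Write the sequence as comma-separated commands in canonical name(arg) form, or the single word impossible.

rotate(0, -90), rotate(0, 180)

key: running rotate(0, 180) before rotate(0, -90) would end elsewhere — order is forced
t0: joint angles (θ0=0°, θ1=180°, e=0)
t=1 rotate(0, -90) ⇒ joint angles (θ0=270°, θ1=180°, e=0)
t=2 rotate(0, 180) ⇒ joint angles (θ0=90°, θ1=180°, e=0)
no other 2-command option fits: unique.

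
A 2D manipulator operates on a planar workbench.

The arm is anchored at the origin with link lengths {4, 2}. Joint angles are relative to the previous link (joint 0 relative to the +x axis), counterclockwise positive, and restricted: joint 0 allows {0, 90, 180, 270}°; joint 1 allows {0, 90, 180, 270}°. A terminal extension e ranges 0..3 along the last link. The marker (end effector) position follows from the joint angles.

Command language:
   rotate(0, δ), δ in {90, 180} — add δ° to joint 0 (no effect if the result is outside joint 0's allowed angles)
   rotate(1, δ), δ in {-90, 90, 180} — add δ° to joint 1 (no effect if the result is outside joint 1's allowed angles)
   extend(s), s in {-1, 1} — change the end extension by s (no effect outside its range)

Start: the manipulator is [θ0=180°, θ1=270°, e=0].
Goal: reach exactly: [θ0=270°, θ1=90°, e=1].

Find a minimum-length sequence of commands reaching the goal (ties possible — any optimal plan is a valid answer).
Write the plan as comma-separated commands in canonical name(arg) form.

rotate(0, 90), extend(1), rotate(1, 180)

begin: [θ0=180°, θ1=270°, e=0]
[1] after rotate(0, 90): [θ0=270°, θ1=270°, e=0]
[2] after extend(1): [θ0=270°, θ1=270°, e=1]
[3] after rotate(1, 180): [θ0=270°, θ1=90°, e=1]
minimal: 3 command(s), checked below 3.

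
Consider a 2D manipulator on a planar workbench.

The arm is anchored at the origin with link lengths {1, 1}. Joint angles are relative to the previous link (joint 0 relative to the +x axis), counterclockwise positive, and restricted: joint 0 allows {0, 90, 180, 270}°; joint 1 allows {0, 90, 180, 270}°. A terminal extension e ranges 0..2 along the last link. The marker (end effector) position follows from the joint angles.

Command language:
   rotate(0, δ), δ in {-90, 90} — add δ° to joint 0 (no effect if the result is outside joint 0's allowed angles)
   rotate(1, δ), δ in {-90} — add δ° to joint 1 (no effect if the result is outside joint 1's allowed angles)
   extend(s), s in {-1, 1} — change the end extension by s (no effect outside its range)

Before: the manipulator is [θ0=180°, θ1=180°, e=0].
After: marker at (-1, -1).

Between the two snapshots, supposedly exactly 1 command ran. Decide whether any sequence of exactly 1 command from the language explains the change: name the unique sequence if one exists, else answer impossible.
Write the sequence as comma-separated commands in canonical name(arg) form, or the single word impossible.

from: [θ0=180°, θ1=180°, e=0]
1. rotate(1, -90) → [θ0=180°, θ1=90°, e=0]
uniquely the one of 5 1-step routes that fits.

rotate(1, -90)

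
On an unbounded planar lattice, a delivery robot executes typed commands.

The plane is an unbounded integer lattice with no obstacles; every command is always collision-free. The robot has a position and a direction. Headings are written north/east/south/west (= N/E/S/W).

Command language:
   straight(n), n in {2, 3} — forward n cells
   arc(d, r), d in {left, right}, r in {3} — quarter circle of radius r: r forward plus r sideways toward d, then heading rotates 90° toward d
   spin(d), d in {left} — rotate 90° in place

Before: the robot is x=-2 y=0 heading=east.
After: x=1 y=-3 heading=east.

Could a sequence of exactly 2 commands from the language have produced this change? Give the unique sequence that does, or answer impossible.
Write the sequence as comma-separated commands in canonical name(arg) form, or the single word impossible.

key: order matters: swapping arc(right, 3) and spin(left) lands elsewhere
begin: x=-2 y=0 heading=east
[1] after arc(right, 3): x=1 y=-3 heading=south
[2] after spin(left): x=1 y=-3 heading=east
uniquely the one of 25 2-step routes that fits.

arc(right, 3), spin(left)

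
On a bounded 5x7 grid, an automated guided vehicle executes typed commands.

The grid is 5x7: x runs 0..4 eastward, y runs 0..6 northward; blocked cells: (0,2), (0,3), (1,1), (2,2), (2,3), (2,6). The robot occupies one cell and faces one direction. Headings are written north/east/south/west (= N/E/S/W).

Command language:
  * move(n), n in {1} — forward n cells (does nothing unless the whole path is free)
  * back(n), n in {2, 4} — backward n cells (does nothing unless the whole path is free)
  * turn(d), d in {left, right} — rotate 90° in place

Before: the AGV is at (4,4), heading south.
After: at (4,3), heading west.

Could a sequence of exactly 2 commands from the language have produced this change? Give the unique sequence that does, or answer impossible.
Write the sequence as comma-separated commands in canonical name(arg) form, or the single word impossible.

key: order matters: swapping move(1) and turn(right) lands elsewhere
start: at (4,4), heading south
t=1 move(1) ⇒ at (4,3), heading south
t=2 turn(right) ⇒ at (4,3), heading west
all 25 alternatives checked — unique.

move(1), turn(right)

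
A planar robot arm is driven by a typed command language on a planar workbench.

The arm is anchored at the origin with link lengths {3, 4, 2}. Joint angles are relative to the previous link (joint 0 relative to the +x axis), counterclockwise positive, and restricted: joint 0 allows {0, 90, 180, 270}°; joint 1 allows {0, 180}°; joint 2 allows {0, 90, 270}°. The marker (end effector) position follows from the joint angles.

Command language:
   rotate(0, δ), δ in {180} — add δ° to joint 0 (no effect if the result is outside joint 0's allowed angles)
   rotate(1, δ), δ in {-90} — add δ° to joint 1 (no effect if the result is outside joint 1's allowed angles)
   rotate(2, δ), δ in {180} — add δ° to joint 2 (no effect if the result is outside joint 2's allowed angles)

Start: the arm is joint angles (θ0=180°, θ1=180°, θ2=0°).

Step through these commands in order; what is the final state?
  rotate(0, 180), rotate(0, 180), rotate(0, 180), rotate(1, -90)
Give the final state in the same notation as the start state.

start: joint angles (θ0=180°, θ1=180°, θ2=0°)
t=1 rotate(0, 180) ⇒ joint angles (θ0=0°, θ1=180°, θ2=0°)
t=2 rotate(0, 180) ⇒ joint angles (θ0=180°, θ1=180°, θ2=0°)
t=3 rotate(0, 180) ⇒ joint angles (θ0=0°, θ1=180°, θ2=0°)
t=4 rotate(1, -90) ⇒ joint angles (θ0=0°, θ1=180°, θ2=0°)

joint angles (θ0=0°, θ1=180°, θ2=0°)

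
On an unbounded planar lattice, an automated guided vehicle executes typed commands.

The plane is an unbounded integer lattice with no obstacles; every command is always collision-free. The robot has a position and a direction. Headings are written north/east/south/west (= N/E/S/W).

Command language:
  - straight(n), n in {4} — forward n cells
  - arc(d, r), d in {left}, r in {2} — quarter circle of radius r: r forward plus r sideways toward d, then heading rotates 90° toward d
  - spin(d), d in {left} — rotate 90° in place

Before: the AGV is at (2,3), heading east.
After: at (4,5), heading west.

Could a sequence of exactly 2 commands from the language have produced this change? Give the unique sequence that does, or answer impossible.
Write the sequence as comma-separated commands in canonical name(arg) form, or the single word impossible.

key: position moved to (4,5) AND the heading swung to W — translation plus rotation needed
from: at (2,3), heading east
step 1 (arc(left, 2)): at (4,5), heading north
step 2 (spin(left)): at (4,5), heading west
uniquely the one of 9 2-step routes that fits.

arc(left, 2), spin(left)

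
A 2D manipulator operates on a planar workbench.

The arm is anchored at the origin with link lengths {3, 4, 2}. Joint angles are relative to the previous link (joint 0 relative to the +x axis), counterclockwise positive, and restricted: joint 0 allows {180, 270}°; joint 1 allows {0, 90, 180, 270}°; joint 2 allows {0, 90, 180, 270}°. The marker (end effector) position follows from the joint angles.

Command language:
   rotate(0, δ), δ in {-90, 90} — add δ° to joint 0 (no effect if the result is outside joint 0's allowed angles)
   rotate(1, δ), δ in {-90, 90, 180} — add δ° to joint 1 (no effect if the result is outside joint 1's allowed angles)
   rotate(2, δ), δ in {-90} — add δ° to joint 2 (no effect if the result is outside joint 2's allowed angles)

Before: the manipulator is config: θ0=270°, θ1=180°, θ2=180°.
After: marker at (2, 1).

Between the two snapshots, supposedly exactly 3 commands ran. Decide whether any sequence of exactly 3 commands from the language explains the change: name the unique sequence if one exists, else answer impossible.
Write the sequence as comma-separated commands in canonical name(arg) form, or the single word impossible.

initial: config: θ0=270°, θ1=180°, θ2=180°
1. rotate(2, -90) → config: θ0=270°, θ1=180°, θ2=90°
2. rotate(2, -90) → config: θ0=270°, θ1=180°, θ2=0°
3. rotate(2, -90) → config: θ0=270°, θ1=180°, θ2=270°
uniquely the one of 216 3-step routes that fits.

rotate(2, -90), rotate(2, -90), rotate(2, -90)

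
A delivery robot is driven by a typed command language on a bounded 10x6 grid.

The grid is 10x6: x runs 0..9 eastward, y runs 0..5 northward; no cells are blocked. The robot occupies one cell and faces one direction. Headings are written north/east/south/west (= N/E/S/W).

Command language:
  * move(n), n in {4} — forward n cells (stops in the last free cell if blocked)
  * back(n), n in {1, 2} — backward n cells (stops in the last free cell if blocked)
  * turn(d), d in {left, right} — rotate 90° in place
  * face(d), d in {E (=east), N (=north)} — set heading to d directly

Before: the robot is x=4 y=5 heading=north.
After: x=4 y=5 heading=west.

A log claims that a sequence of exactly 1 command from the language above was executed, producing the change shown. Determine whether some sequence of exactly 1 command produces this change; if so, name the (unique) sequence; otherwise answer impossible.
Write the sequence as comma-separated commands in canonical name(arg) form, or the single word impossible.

key: parked at (4,5) the whole time — nothing moves the robot
from: x=4 y=5 heading=north
t=1 turn(left) ⇒ x=4 y=5 heading=west
no other 1-command option fits: unique.

turn(left)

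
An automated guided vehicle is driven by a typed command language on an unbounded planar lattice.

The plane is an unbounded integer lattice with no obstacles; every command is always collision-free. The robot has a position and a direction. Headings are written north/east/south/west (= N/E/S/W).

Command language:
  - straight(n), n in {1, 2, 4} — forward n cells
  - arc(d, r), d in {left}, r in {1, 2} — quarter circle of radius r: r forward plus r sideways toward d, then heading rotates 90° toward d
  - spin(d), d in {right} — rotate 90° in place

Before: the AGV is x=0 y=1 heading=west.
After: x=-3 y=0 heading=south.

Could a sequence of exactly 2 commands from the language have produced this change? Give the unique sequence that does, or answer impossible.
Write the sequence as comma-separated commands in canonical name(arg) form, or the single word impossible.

key: position moved to (-3,0) AND the heading swung to S — translation plus rotation needed
from: x=0 y=1 heading=west
[1] after straight(2): x=-2 y=1 heading=west
[2] after arc(left, 1): x=-3 y=0 heading=south
uniquely the one of 36 2-step routes that fits.

straight(2), arc(left, 1)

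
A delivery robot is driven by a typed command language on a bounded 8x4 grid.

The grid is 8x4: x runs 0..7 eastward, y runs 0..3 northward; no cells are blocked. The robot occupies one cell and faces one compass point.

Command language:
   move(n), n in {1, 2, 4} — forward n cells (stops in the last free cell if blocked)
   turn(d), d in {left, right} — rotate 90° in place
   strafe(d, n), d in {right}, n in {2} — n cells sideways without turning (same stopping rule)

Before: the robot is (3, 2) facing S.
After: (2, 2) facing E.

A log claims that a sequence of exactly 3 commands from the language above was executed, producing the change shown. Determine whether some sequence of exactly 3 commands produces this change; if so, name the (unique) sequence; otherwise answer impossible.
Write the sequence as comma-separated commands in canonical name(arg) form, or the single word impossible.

strafe(right, 2), turn(left), move(1)

key: order matters: swapping strafe(right, 2) and move(1) lands elsewhere
start: (3, 2) facing S
step 1 (strafe(right, 2)): (1, 2) facing S
step 2 (turn(left)): (1, 2) facing E
step 3 (move(1)): (2, 2) facing E
no rival 3-sequence matches.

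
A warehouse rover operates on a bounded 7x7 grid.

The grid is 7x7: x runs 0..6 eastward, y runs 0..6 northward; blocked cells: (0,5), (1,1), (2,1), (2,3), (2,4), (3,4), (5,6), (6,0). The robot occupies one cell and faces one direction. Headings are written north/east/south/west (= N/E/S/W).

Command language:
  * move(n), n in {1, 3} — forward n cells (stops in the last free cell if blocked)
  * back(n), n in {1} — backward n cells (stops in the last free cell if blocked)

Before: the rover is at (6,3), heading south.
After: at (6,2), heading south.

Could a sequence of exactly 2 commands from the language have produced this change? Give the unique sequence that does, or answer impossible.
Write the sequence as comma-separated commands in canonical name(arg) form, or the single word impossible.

key: running back(1) before move(3) would end elsewhere — order is forced
begin: at (6,3), heading south
1. move(3) → at (6,1), heading south
2. back(1) → at (6,2), heading south
no rival 2-sequence matches.

move(3), back(1)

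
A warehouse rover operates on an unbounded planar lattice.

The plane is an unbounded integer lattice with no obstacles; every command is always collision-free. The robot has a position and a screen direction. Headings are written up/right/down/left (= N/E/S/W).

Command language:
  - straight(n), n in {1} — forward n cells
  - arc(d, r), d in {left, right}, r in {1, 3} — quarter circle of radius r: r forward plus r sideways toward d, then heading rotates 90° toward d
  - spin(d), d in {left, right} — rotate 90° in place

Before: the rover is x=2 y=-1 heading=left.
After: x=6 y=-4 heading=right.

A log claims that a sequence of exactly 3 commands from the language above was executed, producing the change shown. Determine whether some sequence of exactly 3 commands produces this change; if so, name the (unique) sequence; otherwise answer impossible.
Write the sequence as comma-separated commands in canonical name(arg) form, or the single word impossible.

spin(left), arc(left, 3), straight(1)

key: cell and facing (now E) both changed — the 3 commands mix motion and turning
start: x=2 y=-1 heading=left
1. spin(left) → x=2 y=-1 heading=down
2. arc(left, 3) → x=5 y=-4 heading=right
3. straight(1) → x=6 y=-4 heading=right
no rival 3-sequence matches.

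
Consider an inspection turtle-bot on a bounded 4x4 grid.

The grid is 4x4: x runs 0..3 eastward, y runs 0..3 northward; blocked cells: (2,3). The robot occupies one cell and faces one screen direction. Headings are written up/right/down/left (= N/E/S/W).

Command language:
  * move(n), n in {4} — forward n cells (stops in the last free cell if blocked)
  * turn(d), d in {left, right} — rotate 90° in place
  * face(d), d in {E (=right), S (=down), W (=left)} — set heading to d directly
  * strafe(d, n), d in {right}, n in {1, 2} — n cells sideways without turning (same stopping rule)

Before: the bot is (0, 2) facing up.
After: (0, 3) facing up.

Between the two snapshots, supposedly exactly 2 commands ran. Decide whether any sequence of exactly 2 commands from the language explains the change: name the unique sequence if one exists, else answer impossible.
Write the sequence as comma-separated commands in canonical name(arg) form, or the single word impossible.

key: still facing N at the end — nothing in the sequence rotates
t0: (0, 2) facing up
[1] after move(4): (0, 3) facing up
[2] after move(4): (0, 3) facing up
all 64 alternatives checked — unique.

move(4), move(4)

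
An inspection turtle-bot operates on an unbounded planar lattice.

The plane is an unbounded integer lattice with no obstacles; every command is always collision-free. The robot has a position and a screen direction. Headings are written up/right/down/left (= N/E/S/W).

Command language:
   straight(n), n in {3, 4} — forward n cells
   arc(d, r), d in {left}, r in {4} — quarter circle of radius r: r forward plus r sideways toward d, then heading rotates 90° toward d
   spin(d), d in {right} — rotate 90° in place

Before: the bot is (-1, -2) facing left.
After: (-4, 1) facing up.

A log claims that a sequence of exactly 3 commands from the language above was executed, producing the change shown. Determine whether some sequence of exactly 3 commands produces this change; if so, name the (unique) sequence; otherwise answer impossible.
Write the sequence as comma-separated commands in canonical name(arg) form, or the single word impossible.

key: position moved to (-4,1) AND the heading swung to N — translation plus rotation needed
from: (-1, -2) facing left
1. straight(3) → (-4, -2) facing left
2. spin(right) → (-4, -2) facing up
3. straight(3) → (-4, 1) facing up
uniquely the one of 64 3-step routes that fits.

straight(3), spin(right), straight(3)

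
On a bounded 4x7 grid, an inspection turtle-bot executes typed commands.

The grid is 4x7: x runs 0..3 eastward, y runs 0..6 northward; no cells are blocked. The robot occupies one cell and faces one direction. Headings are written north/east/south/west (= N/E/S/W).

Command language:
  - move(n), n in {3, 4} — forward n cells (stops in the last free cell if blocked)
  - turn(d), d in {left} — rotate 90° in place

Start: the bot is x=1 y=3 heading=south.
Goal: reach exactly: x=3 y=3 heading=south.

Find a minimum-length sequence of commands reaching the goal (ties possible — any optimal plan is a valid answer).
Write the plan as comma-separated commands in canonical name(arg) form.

turn(left), move(3), turn(left), turn(left), turn(left)

start: x=1 y=3 heading=south
1. turn(left) → x=1 y=3 heading=east
2. move(3) → x=3 y=3 heading=east
3. turn(left) → x=3 y=3 heading=north
4. turn(left) → x=3 y=3 heading=west
5. turn(left) → x=3 y=3 heading=south
shorter routes all fall short; 5 is best.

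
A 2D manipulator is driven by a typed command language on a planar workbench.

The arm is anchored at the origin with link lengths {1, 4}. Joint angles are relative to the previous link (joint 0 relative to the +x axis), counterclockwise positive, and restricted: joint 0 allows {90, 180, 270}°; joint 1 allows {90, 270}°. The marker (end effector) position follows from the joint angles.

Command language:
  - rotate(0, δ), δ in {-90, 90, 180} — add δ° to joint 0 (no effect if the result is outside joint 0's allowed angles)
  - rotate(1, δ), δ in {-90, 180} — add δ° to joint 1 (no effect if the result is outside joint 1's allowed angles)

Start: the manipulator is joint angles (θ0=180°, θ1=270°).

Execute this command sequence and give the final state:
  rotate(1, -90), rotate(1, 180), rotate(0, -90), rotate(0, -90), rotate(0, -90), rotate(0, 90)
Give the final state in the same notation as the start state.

initial: joint angles (θ0=180°, θ1=270°)
t=1 rotate(1, -90) ⇒ joint angles (θ0=180°, θ1=270°)
t=2 rotate(1, 180) ⇒ joint angles (θ0=180°, θ1=90°)
t=3 rotate(0, -90) ⇒ joint angles (θ0=90°, θ1=90°)
t=4 rotate(0, -90) ⇒ joint angles (θ0=90°, θ1=90°)
t=5 rotate(0, -90) ⇒ joint angles (θ0=90°, θ1=90°)
t=6 rotate(0, 90) ⇒ joint angles (θ0=180°, θ1=90°)

joint angles (θ0=180°, θ1=90°)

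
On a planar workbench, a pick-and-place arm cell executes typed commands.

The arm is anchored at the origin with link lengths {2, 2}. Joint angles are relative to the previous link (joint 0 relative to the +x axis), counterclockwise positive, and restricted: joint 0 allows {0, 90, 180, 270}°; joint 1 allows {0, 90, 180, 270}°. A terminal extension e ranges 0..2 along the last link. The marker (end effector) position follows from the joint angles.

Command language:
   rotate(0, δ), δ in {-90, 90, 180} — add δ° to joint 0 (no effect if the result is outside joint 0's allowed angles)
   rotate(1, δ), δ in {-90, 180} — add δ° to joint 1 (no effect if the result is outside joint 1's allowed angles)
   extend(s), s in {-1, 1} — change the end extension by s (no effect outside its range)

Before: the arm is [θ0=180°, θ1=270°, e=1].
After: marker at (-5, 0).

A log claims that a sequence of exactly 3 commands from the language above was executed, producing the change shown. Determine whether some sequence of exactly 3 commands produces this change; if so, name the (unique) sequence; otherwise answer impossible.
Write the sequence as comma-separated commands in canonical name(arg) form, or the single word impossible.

from: [θ0=180°, θ1=270°, e=1]
t=1 rotate(1, -90) ⇒ [θ0=180°, θ1=180°, e=1]
t=2 rotate(1, -90) ⇒ [θ0=180°, θ1=90°, e=1]
t=3 rotate(1, -90) ⇒ [θ0=180°, θ1=0°, e=1]
no other 3-command option fits: unique.

rotate(1, -90), rotate(1, -90), rotate(1, -90)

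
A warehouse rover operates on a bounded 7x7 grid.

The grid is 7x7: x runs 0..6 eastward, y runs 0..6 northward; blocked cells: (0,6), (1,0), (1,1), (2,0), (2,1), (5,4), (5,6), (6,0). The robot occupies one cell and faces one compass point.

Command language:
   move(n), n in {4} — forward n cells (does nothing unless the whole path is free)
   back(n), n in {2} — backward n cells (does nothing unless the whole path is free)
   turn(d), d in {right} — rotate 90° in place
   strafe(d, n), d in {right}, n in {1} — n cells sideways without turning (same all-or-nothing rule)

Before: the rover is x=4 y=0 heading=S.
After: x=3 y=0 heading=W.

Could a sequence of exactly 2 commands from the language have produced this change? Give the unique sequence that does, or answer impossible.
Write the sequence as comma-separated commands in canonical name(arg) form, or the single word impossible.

strafe(right, 1), turn(right)

key: position moved to (3,0) AND the heading swung to W — translation plus rotation needed
begin: x=4 y=0 heading=S
t=1 strafe(right, 1) ⇒ x=3 y=0 heading=S
t=2 turn(right) ⇒ x=3 y=0 heading=W
all 16 alternatives checked — unique.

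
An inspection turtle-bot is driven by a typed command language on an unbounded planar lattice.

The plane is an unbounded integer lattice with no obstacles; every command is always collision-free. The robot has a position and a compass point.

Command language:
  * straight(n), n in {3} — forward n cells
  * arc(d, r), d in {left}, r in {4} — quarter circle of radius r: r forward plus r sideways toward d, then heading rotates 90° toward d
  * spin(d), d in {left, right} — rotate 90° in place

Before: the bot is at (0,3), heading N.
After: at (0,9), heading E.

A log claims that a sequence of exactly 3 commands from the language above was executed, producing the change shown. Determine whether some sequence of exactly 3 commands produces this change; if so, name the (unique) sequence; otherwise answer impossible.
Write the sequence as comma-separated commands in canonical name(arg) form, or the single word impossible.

straight(3), straight(3), spin(right)

key: cell and facing (now E) both changed — the 3 commands mix motion and turning
initial: at (0,3), heading N
1. straight(3) → at (0,6), heading N
2. straight(3) → at (0,9), heading N
3. spin(right) → at (0,9), heading E
no other 3-command option fits: unique.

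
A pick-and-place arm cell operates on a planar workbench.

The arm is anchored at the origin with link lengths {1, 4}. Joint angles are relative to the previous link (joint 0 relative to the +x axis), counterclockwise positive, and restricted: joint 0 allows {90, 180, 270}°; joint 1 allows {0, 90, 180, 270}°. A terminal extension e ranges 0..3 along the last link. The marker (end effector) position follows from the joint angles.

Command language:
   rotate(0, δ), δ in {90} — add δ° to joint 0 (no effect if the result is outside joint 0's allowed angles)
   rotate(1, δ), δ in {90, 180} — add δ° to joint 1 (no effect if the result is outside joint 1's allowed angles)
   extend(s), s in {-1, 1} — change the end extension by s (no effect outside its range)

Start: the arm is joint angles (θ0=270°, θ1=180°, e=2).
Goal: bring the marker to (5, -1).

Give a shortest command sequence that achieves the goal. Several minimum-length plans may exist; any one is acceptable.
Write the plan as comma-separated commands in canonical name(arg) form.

extend(-1), rotate(1, 90), rotate(1, 180)

begin: joint angles (θ0=270°, θ1=180°, e=2)
t=1 extend(-1) ⇒ joint angles (θ0=270°, θ1=180°, e=1)
t=2 rotate(1, 90) ⇒ joint angles (θ0=270°, θ1=270°, e=1)
t=3 rotate(1, 180) ⇒ joint angles (θ0=270°, θ1=90°, e=1)
nothing shorter than 3 reaches the goal.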